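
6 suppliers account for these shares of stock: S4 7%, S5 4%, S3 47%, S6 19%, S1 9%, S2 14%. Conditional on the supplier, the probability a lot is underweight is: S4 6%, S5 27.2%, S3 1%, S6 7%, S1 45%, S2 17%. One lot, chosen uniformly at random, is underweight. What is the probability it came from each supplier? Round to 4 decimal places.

S4 0.0431, S5 0.1117, S3 0.0483, S6 0.1366, S1 0.4159, S2 0.2444

By Bayes' rule, posterior ∝ prior × likelihood:
  S4: 0.07 × 0.06 = 0.0042
  S5: 0.04 × 0.272 = 0.01088
  S3: 0.47 × 0.01 = 0.0047
  S6: 0.19 × 0.07 = 0.0133
  S1: 0.09 × 0.45 = 0.0405
  S2: 0.14 × 0.17 = 0.0238
Sum = 0.09738.
P(S4 | underweight) = 0.0042/0.09738 ≈ 0.0431
P(S5 | underweight) = 0.01088/0.09738 ≈ 0.1117
P(S3 | underweight) = 0.0047/0.09738 ≈ 0.0483
P(S6 | underweight) = 0.0133/0.09738 ≈ 0.1366
P(S1 | underweight) = 0.0405/0.09738 ≈ 0.4159
P(S2 | underweight) = 0.0238/0.09738 ≈ 0.2444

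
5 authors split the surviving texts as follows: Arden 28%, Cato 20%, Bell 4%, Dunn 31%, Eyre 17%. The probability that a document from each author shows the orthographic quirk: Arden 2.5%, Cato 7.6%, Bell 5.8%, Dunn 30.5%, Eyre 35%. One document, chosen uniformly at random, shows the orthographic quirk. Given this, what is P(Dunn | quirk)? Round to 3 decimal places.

Unnormalized posteriors (prior × likelihood):
  Arden: 0.28 × 0.025 = 0.007
  Cato: 0.2 × 0.076 = 0.0152
  Bell: 0.04 × 0.058 = 0.00232
  Dunn: 0.31 × 0.305 = 0.09455
  Eyre: 0.17 × 0.35 = 0.0595
Normalizing constant = 0.17857.
P(Dunn | evidence) = 0.09455 / 0.17857 ≈ 0.529.

0.529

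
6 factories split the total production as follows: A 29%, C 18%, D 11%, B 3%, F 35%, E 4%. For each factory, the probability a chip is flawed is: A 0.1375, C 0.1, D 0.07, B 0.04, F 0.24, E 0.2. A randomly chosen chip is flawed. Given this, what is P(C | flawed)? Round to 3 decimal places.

Compute prior × likelihood for every hypothesis:
  A: 0.29 × 0.1375 = 0.039875
  C: 0.18 × 0.1 = 0.018
  D: 0.11 × 0.07 = 0.0077
  B: 0.03 × 0.04 = 0.0012
  F: 0.35 × 0.24 = 0.084
  E: 0.04 × 0.2 = 0.008
Total = 0.158775.
P(C | evidence) = 0.018 / 0.158775 ≈ 0.113.

0.113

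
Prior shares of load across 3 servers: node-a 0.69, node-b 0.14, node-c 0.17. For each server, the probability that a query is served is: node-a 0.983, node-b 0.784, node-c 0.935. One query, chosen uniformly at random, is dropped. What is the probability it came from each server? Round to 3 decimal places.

node-a 0.221, node-b 0.570, node-c 0.208

Taking complements, P(dropped | each) = node-a 0.017, node-b 0.216, node-c 0.065.
By Bayes' rule, posterior ∝ prior × likelihood:
  node-a: 0.69 × 0.017 = 0.01173
  node-b: 0.14 × 0.216 = 0.03024
  node-c: 0.17 × 0.065 = 0.01105
Sum = 0.05302.
P(node-a | dropped) = 0.01173/0.05302 ≈ 0.221
P(node-b | dropped) = 0.03024/0.05302 ≈ 0.570
P(node-c | dropped) = 0.01105/0.05302 ≈ 0.208
(Check: 0.221+0.570+0.208 = 0.999.)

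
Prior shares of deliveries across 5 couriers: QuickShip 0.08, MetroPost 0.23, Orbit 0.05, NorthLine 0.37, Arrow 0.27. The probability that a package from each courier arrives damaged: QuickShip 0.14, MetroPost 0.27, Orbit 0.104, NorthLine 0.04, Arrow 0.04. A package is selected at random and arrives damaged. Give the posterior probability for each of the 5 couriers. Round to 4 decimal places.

QuickShip 0.1076, MetroPost 0.5965, Orbit 0.0500, NorthLine 0.1422, Arrow 0.1037

Compute prior × likelihood for every hypothesis:
  QuickShip: 0.08 × 0.14 = 0.0112
  MetroPost: 0.23 × 0.27 = 0.0621
  Orbit: 0.05 × 0.104 = 0.0052
  NorthLine: 0.37 × 0.04 = 0.0148
  Arrow: 0.27 × 0.04 = 0.0108
Normalizing constant = 0.1041.
P(QuickShip | damaged) = 0.0112/0.1041 ≈ 0.1076
P(MetroPost | damaged) = 0.0621/0.1041 ≈ 0.5965
P(Orbit | damaged) = 0.0052/0.1041 ≈ 0.0500
P(NorthLine | damaged) = 0.0148/0.1041 ≈ 0.1422
P(Arrow | damaged) = 0.0108/0.1041 ≈ 0.1037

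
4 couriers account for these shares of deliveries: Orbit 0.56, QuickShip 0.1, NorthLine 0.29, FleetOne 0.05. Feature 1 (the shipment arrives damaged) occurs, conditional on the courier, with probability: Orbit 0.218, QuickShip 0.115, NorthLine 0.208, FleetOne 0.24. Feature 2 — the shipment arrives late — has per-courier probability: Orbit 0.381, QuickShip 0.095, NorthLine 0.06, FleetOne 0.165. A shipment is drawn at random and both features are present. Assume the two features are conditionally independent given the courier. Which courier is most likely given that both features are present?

Unnormalized posteriors (prior × likelihood):
  Orbit: 0.56 × 0.218 × 0.381 = 0.04651248
  QuickShip: 0.1 × 0.115 × 0.095 = 0.0010925
  NorthLine: 0.29 × 0.208 × 0.06 = 0.0036192
  FleetOne: 0.05 × 0.24 × 0.165 = 0.00198
Total = 0.05320418.
Largest term belongs to Orbit, so Orbit is most probable.

Orbit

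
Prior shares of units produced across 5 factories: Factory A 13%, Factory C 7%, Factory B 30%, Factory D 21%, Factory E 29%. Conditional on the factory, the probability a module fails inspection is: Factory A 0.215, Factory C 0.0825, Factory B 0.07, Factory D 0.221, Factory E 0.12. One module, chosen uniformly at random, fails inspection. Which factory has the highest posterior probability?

Factory D

Unnormalized posteriors (prior × likelihood):
  Factory A: 0.13 × 0.215 = 0.02795
  Factory C: 0.07 × 0.0825 = 0.005775
  Factory B: 0.3 × 0.07 = 0.021
  Factory D: 0.21 × 0.221 = 0.04641
  Factory E: 0.29 × 0.12 = 0.0348
Normalizing constant = 0.135935.
Largest term belongs to Factory D, so Factory D is most probable.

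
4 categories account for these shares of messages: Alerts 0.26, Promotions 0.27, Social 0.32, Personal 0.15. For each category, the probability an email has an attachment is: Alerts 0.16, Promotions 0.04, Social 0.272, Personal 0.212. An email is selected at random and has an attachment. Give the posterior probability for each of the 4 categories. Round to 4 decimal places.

Alerts 0.2429, Promotions 0.0631, Social 0.5083, Personal 0.1857

Prior × likelihood for each hypothesis:
  Alerts: 0.26 × 0.16 = 0.0416
  Promotions: 0.27 × 0.04 = 0.0108
  Social: 0.32 × 0.272 = 0.08704
  Personal: 0.15 × 0.212 = 0.0318
Normalizing constant = 0.17124.
P(Alerts | attachment) = 0.0416/0.17124 ≈ 0.2429
P(Promotions | attachment) = 0.0108/0.17124 ≈ 0.0631
P(Social | attachment) = 0.08704/0.17124 ≈ 0.5083
P(Personal | attachment) = 0.0318/0.17124 ≈ 0.1857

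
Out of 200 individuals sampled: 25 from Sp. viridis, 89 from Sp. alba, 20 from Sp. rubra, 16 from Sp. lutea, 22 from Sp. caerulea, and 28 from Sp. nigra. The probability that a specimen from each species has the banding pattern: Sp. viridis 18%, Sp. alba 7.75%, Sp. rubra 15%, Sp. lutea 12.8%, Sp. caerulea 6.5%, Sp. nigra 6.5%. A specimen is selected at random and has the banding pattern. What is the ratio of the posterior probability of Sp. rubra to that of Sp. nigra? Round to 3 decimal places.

Unnormalized posteriors (prior × likelihood):
  Sp. viridis: 0.125 × 0.18 = 0.0225
  Sp. alba: 0.445 × 0.0775 = 0.0344875
  Sp. rubra: 0.1 × 0.15 = 0.015
  Sp. lutea: 0.08 × 0.128 = 0.01024
  Sp. caerulea: 0.11 × 0.065 = 0.00715
  Sp. nigra: 0.14 × 0.065 = 0.0091
Normalizing constant = 0.0984775.
The ratio is 0.015 / 0.0091 (the normalizer cancels) = 1.648.

1.648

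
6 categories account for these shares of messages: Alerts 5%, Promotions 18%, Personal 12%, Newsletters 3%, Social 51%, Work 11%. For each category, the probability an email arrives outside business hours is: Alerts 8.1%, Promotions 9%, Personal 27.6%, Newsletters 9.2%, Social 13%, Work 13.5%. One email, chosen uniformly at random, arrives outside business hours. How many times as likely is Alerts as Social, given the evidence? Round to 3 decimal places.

Prior × likelihood for each hypothesis:
  Alerts: 0.05 × 0.081 = 0.00405
  Promotions: 0.18 × 0.09 = 0.0162
  Personal: 0.12 × 0.276 = 0.03312
  Newsletters: 0.03 × 0.092 = 0.00276
  Social: 0.51 × 0.13 = 0.0663
  Work: 0.11 × 0.135 = 0.01485
Total = 0.13728.
The ratio is 0.00405 / 0.0663 (the normalizer cancels) = 0.061.

0.061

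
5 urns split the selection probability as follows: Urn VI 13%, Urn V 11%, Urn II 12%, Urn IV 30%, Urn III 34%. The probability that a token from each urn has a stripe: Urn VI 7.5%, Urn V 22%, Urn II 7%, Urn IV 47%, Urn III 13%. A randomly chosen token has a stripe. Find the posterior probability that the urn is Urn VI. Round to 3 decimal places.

Unnormalized posteriors (prior × likelihood):
  Urn VI: 0.13 × 0.075 = 0.00975
  Urn V: 0.11 × 0.22 = 0.0242
  Urn II: 0.12 × 0.07 = 0.0084
  Urn IV: 0.3 × 0.47 = 0.141
  Urn III: 0.34 × 0.13 = 0.0442
Normalizing constant = 0.22755.
P(Urn VI | evidence) = 0.00975 / 0.22755 ≈ 0.043.

0.043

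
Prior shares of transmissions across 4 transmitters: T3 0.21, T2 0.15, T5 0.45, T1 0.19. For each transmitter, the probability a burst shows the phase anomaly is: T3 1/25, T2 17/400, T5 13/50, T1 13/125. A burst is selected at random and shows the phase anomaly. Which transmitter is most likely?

T5

Unnormalized posteriors (prior × likelihood):
  T3: 0.21 × 0.04 = 0.0084
  T2: 0.15 × 0.0425 = 0.006375
  T5: 0.45 × 0.26 = 0.117
  T1: 0.19 × 0.104 = 0.01976
Total = 0.151535.
Largest term belongs to T5, so T5 is most probable.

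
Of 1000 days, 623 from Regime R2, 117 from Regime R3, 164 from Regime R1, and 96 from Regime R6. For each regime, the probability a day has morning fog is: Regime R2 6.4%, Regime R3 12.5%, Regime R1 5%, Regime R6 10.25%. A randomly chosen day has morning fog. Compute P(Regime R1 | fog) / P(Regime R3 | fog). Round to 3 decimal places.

0.561

By Bayes' rule, posterior ∝ prior × likelihood:
  Regime R2: 0.623 × 0.064 = 0.039872
  Regime R3: 0.117 × 0.125 = 0.014625
  Regime R1: 0.164 × 0.05 = 0.0082
  Regime R6: 0.096 × 0.1025 = 0.00984
Sum = 0.072537.
The ratio is 0.0082 / 0.014625 (the normalizer cancels) = 0.561.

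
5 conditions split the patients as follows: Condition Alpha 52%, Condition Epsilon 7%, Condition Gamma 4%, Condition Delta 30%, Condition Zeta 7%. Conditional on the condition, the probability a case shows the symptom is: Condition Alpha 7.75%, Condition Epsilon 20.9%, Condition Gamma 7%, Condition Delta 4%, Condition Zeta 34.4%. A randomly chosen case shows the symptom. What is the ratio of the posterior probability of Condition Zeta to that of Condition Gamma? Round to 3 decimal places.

8.600

Prior × likelihood for each hypothesis:
  Condition Alpha: 0.52 × 0.0775 = 0.0403
  Condition Epsilon: 0.07 × 0.209 = 0.01463
  Condition Gamma: 0.04 × 0.07 = 0.0028
  Condition Delta: 0.3 × 0.04 = 0.012
  Condition Zeta: 0.07 × 0.344 = 0.02408
Normalizing constant = 0.09381.
The ratio is 0.02408 / 0.0028 (the normalizer cancels) = 8.600.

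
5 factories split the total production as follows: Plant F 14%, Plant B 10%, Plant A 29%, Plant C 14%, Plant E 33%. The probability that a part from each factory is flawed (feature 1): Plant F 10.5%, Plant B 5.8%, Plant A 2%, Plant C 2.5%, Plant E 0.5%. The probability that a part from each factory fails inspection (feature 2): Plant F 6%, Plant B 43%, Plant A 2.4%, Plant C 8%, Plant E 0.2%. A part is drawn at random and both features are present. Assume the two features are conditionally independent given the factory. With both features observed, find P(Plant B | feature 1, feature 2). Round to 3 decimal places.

By Bayes' rule, posterior ∝ prior × likelihood:
  Plant F: 0.14 × 0.105 × 0.06 = 0.000882
  Plant B: 0.1 × 0.058 × 0.43 = 0.002494
  Plant A: 0.29 × 0.02 × 0.024 = 0.0001392
  Plant C: 0.14 × 0.025 × 0.08 = 0.00028
  Plant E: 0.33 × 0.005 × 0.002 = 0.0000033
Total = 0.0037985.
P(Plant B | evidence) = 0.002494 / 0.0037985 ≈ 0.657.

0.657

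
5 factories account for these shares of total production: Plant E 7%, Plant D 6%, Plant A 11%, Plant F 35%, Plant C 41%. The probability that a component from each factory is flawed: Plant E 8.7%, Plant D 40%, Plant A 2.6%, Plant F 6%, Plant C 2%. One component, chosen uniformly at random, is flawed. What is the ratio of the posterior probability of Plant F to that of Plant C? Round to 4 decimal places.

Compute prior × likelihood for every hypothesis:
  Plant E: 0.07 × 0.087 = 0.00609
  Plant D: 0.06 × 0.4 = 0.024
  Plant A: 0.11 × 0.026 = 0.00286
  Plant F: 0.35 × 0.06 = 0.021
  Plant C: 0.41 × 0.02 = 0.0082
Normalizing constant = 0.06215.
The ratio is 0.021 / 0.0082 (the normalizer cancels) = 2.5610.

2.5610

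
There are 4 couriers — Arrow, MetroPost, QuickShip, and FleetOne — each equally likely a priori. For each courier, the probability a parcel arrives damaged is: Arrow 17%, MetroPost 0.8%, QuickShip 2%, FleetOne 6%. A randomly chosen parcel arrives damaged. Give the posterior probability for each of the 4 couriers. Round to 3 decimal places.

Arrow 0.659, MetroPost 0.031, QuickShip 0.078, FleetOne 0.233

With a uniform prior (1/4 each), posterior ∝ likelihood:
  Arrow: 0.17
  MetroPost: 0.008
  QuickShip: 0.02
  FleetOne: 0.06
Normalizing constant = 0.258.
P(Arrow | damaged) = 0.17/0.258 ≈ 0.659
P(MetroPost | damaged) = 0.008/0.258 ≈ 0.031
P(QuickShip | damaged) = 0.02/0.258 ≈ 0.078
P(FleetOne | damaged) = 0.06/0.258 ≈ 0.233
(Check: 0.659+0.031+0.078+0.233 = 1.001.)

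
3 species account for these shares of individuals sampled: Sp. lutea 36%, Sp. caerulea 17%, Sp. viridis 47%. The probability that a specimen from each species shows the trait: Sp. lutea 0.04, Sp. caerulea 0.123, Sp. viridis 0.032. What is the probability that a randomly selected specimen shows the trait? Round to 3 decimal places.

0.050

Prior × likelihood for each hypothesis:
  Sp. lutea: 0.36 × 0.04 = 0.0144
  Sp. caerulea: 0.17 × 0.123 = 0.02091
  Sp. viridis: 0.47 × 0.032 = 0.01504
P(trait) = 0.0144 + 0.02091 + 0.01504 = 0.05035 → 0.050.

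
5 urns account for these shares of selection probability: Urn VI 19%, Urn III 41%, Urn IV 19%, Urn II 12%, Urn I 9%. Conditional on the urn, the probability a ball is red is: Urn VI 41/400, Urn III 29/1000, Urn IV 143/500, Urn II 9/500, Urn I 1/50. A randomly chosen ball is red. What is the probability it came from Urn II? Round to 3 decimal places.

Compute prior × likelihood for every hypothesis:
  Urn VI: 0.19 × 0.1025 = 0.019475
  Urn III: 0.41 × 0.029 = 0.01189
  Urn IV: 0.19 × 0.286 = 0.05434
  Urn II: 0.12 × 0.018 = 0.00216
  Urn I: 0.09 × 0.02 = 0.0018
Sum = 0.089665.
P(Urn II | evidence) = 0.00216 / 0.089665 ≈ 0.024.

0.024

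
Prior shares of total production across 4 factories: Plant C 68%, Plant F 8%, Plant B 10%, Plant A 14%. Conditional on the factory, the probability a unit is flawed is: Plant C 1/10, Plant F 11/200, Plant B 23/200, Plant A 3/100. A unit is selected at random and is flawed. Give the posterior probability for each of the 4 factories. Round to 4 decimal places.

Unnormalized posteriors (prior × likelihood):
  Plant C: 0.68 × 0.1 = 0.068
  Plant F: 0.08 × 0.055 = 0.0044
  Plant B: 0.1 × 0.115 = 0.0115
  Plant A: 0.14 × 0.03 = 0.0042
Sum = 0.0881.
P(Plant C | flawed) = 0.068/0.0881 ≈ 0.7719
P(Plant F | flawed) = 0.0044/0.0881 ≈ 0.0499
P(Plant B | flawed) = 0.0115/0.0881 ≈ 0.1305
P(Plant A | flawed) = 0.0042/0.0881 ≈ 0.0477
(Check: 0.7719+0.0499+0.1305+0.0477 = 1.0000.)

Plant C 0.7719, Plant F 0.0499, Plant B 0.1305, Plant A 0.0477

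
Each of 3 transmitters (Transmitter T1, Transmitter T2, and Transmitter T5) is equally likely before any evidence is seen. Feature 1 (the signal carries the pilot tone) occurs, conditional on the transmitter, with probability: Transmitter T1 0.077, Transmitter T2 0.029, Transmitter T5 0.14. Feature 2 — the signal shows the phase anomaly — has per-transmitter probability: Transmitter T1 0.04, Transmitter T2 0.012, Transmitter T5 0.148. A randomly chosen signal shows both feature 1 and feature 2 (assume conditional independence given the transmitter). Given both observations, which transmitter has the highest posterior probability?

Transmitter T5

Since the prior is uniform, the posterior is proportional to the likelihood:
  Transmitter T1: 0.077 × 0.04 = 0.00308
  Transmitter T2: 0.029 × 0.012 = 0.000348
  Transmitter T5: 0.14 × 0.148 = 0.02072
Sum = 0.024148.
Largest term belongs to Transmitter T5, so Transmitter T5 is most probable.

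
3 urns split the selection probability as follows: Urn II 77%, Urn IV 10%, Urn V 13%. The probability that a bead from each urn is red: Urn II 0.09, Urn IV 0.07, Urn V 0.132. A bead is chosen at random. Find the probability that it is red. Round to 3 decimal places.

Unnormalized posteriors (prior × likelihood):
  Urn II: 0.77 × 0.09 = 0.0693
  Urn IV: 0.1 × 0.07 = 0.007
  Urn V: 0.13 × 0.132 = 0.01716
P(red) = 0.0693 + 0.007 + 0.01716 = 0.09346 → 0.093.

0.093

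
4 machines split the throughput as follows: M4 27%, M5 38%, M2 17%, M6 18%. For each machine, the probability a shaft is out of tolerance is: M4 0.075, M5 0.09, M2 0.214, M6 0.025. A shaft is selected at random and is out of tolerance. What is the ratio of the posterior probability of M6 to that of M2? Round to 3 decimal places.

0.124

By Bayes' rule, posterior ∝ prior × likelihood:
  M4: 0.27 × 0.075 = 0.02025
  M5: 0.38 × 0.09 = 0.0342
  M2: 0.17 × 0.214 = 0.03638
  M6: 0.18 × 0.025 = 0.0045
Sum = 0.09533.
The ratio is 0.0045 / 0.03638 (the normalizer cancels) = 0.124.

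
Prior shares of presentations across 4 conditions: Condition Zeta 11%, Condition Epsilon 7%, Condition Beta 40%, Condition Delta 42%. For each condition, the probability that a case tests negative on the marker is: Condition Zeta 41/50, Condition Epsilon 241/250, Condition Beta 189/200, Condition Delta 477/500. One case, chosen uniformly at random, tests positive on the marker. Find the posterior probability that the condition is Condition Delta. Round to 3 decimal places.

0.304

Taking complements, P(marker-positive | each) = Condition Zeta 0.18, Condition Epsilon 0.036, Condition Beta 0.055, Condition Delta 0.046.
By Bayes' rule, posterior ∝ prior × likelihood:
  Condition Zeta: 0.11 × 0.18 = 0.0198
  Condition Epsilon: 0.07 × 0.036 = 0.00252
  Condition Beta: 0.4 × 0.055 = 0.022
  Condition Delta: 0.42 × 0.046 = 0.01932
Sum = 0.06364.
P(Condition Delta | evidence) = 0.01932 / 0.06364 ≈ 0.304.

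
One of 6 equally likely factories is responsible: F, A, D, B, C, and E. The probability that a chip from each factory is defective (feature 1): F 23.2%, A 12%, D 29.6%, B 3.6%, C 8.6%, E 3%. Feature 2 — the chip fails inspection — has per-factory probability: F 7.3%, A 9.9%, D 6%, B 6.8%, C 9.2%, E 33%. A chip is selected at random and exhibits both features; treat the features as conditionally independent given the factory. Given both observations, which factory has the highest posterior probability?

D

With a uniform prior (1/6 each), posterior ∝ likelihood:
  F: 0.232 × 0.073 = 0.016936
  A: 0.12 × 0.099 = 0.01188
  D: 0.296 × 0.06 = 0.01776
  B: 0.036 × 0.068 = 0.002448
  C: 0.086 × 0.092 = 0.007912
  E: 0.03 × 0.33 = 0.0099
Total = 0.066836.
Largest term belongs to D, so D is most probable.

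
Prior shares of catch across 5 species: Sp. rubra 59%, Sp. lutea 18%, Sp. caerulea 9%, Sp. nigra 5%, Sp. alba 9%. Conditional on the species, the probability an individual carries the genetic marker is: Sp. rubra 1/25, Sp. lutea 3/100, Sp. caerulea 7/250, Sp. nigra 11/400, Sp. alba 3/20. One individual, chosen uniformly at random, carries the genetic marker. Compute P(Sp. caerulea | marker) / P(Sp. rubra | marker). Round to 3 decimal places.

By Bayes' rule, posterior ∝ prior × likelihood:
  Sp. rubra: 0.59 × 0.04 = 0.0236
  Sp. lutea: 0.18 × 0.03 = 0.0054
  Sp. caerulea: 0.09 × 0.028 = 0.00252
  Sp. nigra: 0.05 × 0.0275 = 0.001375
  Sp. alba: 0.09 × 0.15 = 0.0135
Sum = 0.046395.
The ratio is 0.00252 / 0.0236 (the normalizer cancels) = 0.107.

0.107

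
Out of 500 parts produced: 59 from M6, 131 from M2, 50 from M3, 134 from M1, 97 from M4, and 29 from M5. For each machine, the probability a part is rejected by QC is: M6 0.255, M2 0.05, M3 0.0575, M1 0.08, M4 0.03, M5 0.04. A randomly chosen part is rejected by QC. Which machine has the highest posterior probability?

M6

Unnormalized posteriors (prior × likelihood):
  M6: 0.118 × 0.255 = 0.03009
  M2: 0.262 × 0.05 = 0.0131
  M3: 0.1 × 0.0575 = 0.00575
  M1: 0.268 × 0.08 = 0.02144
  M4: 0.194 × 0.03 = 0.00582
  M5: 0.058 × 0.04 = 0.00232
Total = 0.07852.
Largest term belongs to M6, so M6 is most probable.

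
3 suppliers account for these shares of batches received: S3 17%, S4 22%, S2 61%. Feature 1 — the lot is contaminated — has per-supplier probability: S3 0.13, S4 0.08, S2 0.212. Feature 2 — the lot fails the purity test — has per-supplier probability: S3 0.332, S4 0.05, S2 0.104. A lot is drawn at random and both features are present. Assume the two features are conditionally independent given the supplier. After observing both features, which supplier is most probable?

Prior × likelihood for each hypothesis:
  S3: 0.17 × 0.13 × 0.332 = 0.0073372
  S4: 0.22 × 0.08 × 0.05 = 0.00088
  S2: 0.61 × 0.212 × 0.104 = 0.01344928
Total = 0.02166648.
Largest term belongs to S2, so S2 is most probable.

S2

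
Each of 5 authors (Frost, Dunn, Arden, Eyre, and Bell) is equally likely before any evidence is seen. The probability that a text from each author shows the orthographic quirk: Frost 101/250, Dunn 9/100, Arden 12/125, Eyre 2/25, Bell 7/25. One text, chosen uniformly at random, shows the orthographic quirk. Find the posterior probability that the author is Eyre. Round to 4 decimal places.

Since the prior is uniform, the posterior is proportional to the likelihood:
  Frost: 0.404
  Dunn: 0.09
  Arden: 0.096
  Eyre: 0.08
  Bell: 0.28
Sum = 0.95.
P(Eyre | evidence) = 0.08 / 0.95 ≈ 0.0842.

0.0842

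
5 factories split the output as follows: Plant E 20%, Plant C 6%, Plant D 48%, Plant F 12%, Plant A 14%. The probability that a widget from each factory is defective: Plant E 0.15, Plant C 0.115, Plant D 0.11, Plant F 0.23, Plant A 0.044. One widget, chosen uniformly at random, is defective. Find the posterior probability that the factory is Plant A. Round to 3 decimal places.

0.050

Compute prior × likelihood for every hypothesis:
  Plant E: 0.2 × 0.15 = 0.03
  Plant C: 0.06 × 0.115 = 0.0069
  Plant D: 0.48 × 0.11 = 0.0528
  Plant F: 0.12 × 0.23 = 0.0276
  Plant A: 0.14 × 0.044 = 0.00616
Sum = 0.12346.
P(Plant A | evidence) = 0.00616 / 0.12346 ≈ 0.050.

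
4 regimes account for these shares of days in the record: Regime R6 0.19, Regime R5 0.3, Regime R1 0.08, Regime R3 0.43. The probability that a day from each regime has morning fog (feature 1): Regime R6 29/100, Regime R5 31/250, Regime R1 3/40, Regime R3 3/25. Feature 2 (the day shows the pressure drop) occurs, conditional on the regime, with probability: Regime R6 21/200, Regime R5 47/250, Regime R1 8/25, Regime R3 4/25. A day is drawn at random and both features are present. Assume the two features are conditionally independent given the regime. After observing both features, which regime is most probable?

Prior × likelihood for each hypothesis:
  Regime R6: 0.19 × 0.29 × 0.105 = 0.0057855
  Regime R5: 0.3 × 0.124 × 0.188 = 0.0069936
  Regime R1: 0.08 × 0.075 × 0.32 = 0.00192
  Regime R3: 0.43 × 0.12 × 0.16 = 0.008256
Normalizing constant = 0.0229551.
Largest term belongs to Regime R3, so Regime R3 is most probable.

Regime R3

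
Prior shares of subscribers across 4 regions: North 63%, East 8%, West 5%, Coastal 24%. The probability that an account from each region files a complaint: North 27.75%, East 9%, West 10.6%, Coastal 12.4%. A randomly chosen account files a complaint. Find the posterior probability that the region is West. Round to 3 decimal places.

Unnormalized posteriors (prior × likelihood):
  North: 0.63 × 0.2775 = 0.174825
  East: 0.08 × 0.09 = 0.0072
  West: 0.05 × 0.106 = 0.0053
  Coastal: 0.24 × 0.124 = 0.02976
Normalizing constant = 0.217085.
P(West | evidence) = 0.0053 / 0.217085 ≈ 0.024.

0.024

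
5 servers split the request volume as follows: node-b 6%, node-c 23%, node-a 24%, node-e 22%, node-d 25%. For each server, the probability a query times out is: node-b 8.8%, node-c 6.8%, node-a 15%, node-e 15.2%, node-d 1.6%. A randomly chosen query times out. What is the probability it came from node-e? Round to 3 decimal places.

By Bayes' rule, posterior ∝ prior × likelihood:
  node-b: 0.06 × 0.088 = 0.00528
  node-c: 0.23 × 0.068 = 0.01564
  node-a: 0.24 × 0.15 = 0.036
  node-e: 0.22 × 0.152 = 0.03344
  node-d: 0.25 × 0.016 = 0.004
Normalizing constant = 0.09436.
P(node-e | evidence) = 0.03344 / 0.09436 ≈ 0.354.

0.354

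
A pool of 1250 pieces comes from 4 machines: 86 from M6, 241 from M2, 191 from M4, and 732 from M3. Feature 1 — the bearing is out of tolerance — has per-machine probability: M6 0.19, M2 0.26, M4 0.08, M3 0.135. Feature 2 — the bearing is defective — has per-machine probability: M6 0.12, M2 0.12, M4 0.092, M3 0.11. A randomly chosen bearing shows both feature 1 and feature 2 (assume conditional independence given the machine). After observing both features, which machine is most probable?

Unnormalized posteriors (prior × likelihood):
  M6: 0.0688 × 0.19 × 0.12 = 0.00156864
  M2: 0.1928 × 0.26 × 0.12 = 0.00601536
  M4: 0.1528 × 0.08 × 0.092 = 0.001124608
  M3: 0.5856 × 0.135 × 0.11 = 0.00869616
Total = 0.017404768.
Largest term belongs to M3, so M3 is most probable.

M3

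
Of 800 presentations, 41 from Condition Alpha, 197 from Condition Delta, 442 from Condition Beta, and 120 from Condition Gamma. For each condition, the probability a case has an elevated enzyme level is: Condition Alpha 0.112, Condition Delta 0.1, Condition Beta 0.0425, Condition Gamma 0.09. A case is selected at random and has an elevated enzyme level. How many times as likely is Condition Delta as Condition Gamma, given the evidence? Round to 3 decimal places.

By Bayes' rule, posterior ∝ prior × likelihood:
  Condition Alpha: 0.05125 × 0.112 = 0.00574
  Condition Delta: 0.24625 × 0.1 = 0.024625
  Condition Beta: 0.5525 × 0.0425 = 0.02348125
  Condition Gamma: 0.15 × 0.09 = 0.0135
Normalizing constant = 0.06734625.
The ratio is 0.024625 / 0.0135 (the normalizer cancels) = 1.824.

1.824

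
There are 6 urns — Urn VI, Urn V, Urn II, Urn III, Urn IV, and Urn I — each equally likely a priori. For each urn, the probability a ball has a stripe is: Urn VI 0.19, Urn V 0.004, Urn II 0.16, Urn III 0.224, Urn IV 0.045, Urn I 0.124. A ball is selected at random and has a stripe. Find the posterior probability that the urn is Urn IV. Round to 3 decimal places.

0.060

With a uniform prior (1/6 each), posterior ∝ likelihood:
  Urn VI: 0.19
  Urn V: 0.004
  Urn II: 0.16
  Urn III: 0.224
  Urn IV: 0.045
  Urn I: 0.124
Total = 0.747.
P(Urn IV | evidence) = 0.045 / 0.747 ≈ 0.060.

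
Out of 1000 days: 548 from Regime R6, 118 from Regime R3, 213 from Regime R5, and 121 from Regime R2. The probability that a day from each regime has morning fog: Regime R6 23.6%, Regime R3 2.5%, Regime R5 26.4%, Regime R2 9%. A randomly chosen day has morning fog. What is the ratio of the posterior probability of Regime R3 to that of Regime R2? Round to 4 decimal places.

Prior × likelihood for each hypothesis:
  Regime R6: 0.548 × 0.236 = 0.129328
  Regime R3: 0.118 × 0.025 = 0.00295
  Regime R5: 0.213 × 0.264 = 0.056232
  Regime R2: 0.121 × 0.09 = 0.01089
Normalizing constant = 0.1994.
The ratio is 0.00295 / 0.01089 (the normalizer cancels) = 0.2709.

0.2709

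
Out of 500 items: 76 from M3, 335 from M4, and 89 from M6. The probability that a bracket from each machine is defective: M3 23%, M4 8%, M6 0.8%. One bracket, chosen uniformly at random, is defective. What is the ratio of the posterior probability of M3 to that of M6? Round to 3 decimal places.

By Bayes' rule, posterior ∝ prior × likelihood:
  M3: 0.152 × 0.23 = 0.03496
  M4: 0.67 × 0.08 = 0.0536
  M6: 0.178 × 0.008 = 0.001424
Total = 0.089984.
The ratio is 0.03496 / 0.001424 (the normalizer cancels) = 24.551.

24.551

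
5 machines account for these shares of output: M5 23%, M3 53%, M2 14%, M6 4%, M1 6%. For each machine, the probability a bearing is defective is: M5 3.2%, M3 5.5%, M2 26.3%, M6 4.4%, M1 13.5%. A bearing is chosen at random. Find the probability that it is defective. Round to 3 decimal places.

Prior × likelihood for each hypothesis:
  M5: 0.23 × 0.032 = 0.00736
  M3: 0.53 × 0.055 = 0.02915
  M2: 0.14 × 0.263 = 0.03682
  M6: 0.04 × 0.044 = 0.00176
  M1: 0.06 × 0.135 = 0.0081
P(defective) = 0.00736 + 0.02915 + 0.03682 + 0.00176 + 0.0081 = 0.08319 → 0.083.

0.083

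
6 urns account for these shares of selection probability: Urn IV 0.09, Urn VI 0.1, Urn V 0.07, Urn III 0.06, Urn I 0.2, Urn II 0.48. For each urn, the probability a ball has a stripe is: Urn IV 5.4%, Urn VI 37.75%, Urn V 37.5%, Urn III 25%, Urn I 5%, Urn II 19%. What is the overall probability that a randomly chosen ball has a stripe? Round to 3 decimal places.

By Bayes' rule, posterior ∝ prior × likelihood:
  Urn IV: 0.09 × 0.054 = 0.00486
  Urn VI: 0.1 × 0.3775 = 0.03775
  Urn V: 0.07 × 0.375 = 0.02625
  Urn III: 0.06 × 0.25 = 0.015
  Urn I: 0.2 × 0.05 = 0.01
  Urn II: 0.48 × 0.19 = 0.0912
P(striped) = 0.00486 + 0.03775 + 0.02625 + 0.015 + 0.01 + 0.0912 = 0.18506 → 0.185.

0.185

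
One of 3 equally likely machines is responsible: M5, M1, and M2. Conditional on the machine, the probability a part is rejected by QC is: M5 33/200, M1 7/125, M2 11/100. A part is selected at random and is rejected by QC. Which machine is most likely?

Since the prior is uniform, the posterior is proportional to the likelihood:
  M5: 0.165
  M1: 0.056
  M2: 0.11
Total = 0.331.
Largest term belongs to M5, so M5 is most probable.

M5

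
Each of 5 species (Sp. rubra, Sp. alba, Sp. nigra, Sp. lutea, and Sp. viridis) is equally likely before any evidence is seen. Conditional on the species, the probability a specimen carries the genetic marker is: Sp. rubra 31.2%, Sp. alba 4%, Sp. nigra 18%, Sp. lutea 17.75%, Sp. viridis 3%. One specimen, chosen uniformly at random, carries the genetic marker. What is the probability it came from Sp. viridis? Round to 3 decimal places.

0.041

With a uniform prior (1/5 each), posterior ∝ likelihood:
  Sp. rubra: 0.312
  Sp. alba: 0.04
  Sp. nigra: 0.18
  Sp. lutea: 0.1775
  Sp. viridis: 0.03
Total = 0.7395.
P(Sp. viridis | evidence) = 0.03 / 0.7395 ≈ 0.041.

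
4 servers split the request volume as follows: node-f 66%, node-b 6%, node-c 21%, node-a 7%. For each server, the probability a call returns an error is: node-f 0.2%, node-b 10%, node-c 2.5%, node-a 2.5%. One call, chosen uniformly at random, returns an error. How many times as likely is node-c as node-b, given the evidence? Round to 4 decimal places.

Prior × likelihood for each hypothesis:
  node-f: 0.66 × 0.002 = 0.00132
  node-b: 0.06 × 0.1 = 0.006
  node-c: 0.21 × 0.025 = 0.00525
  node-a: 0.07 × 0.025 = 0.00175
Sum = 0.01432.
The ratio is 0.00525 / 0.006 (the normalizer cancels) = 0.8750.

0.8750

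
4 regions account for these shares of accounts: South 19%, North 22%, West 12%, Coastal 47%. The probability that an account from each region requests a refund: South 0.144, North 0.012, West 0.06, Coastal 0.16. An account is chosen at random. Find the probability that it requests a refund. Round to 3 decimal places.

By Bayes' rule, posterior ∝ prior × likelihood:
  South: 0.19 × 0.144 = 0.02736
  North: 0.22 × 0.012 = 0.00264
  West: 0.12 × 0.06 = 0.0072
  Coastal: 0.47 × 0.16 = 0.0752
P(refund) = 0.02736 + 0.00264 + 0.0072 + 0.0752 = 0.1124 → 0.112.

0.112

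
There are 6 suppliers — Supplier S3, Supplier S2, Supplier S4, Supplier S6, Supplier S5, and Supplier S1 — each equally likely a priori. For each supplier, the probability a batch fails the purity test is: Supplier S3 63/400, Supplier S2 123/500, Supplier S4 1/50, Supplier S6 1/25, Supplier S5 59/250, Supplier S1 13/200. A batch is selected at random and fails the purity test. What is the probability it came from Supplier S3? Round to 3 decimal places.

0.206

With a uniform prior (1/6 each), posterior ∝ likelihood:
  Supplier S3: 0.1575
  Supplier S2: 0.246
  Supplier S4: 0.02
  Supplier S6: 0.04
  Supplier S5: 0.236
  Supplier S1: 0.065
Sum = 0.7645.
P(Supplier S3 | evidence) = 0.1575 / 0.7645 ≈ 0.206.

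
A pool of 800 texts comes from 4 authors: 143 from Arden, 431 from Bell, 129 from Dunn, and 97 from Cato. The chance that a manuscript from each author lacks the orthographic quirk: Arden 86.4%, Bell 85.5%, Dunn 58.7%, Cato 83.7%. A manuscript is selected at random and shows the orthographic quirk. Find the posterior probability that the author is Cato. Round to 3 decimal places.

0.105

Taking complements, P(quirk | each) = Arden 0.136, Bell 0.145, Dunn 0.413, Cato 0.163.
By Bayes' rule, posterior ∝ prior × likelihood:
  Arden: 0.17875 × 0.136 = 0.02431
  Bell: 0.53875 × 0.145 = 0.07811875
  Dunn: 0.16125 × 0.413 = 0.06659625
  Cato: 0.12125 × 0.163 = 0.01976375
Sum = 0.18878875.
P(Cato | evidence) = 0.01976375 / 0.18878875 ≈ 0.105.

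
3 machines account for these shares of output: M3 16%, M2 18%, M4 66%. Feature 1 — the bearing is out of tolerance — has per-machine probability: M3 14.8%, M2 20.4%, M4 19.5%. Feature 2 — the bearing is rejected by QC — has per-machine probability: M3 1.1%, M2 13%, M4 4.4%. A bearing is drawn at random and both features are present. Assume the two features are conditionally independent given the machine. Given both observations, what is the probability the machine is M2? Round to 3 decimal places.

Compute prior × likelihood for every hypothesis:
  M3: 0.16 × 0.148 × 0.011 = 0.00026048
  M2: 0.18 × 0.204 × 0.13 = 0.0047736
  M4: 0.66 × 0.195 × 0.044 = 0.0056628
Normalizing constant = 0.01069688.
P(M2 | evidence) = 0.0047736 / 0.01069688 ≈ 0.446.

0.446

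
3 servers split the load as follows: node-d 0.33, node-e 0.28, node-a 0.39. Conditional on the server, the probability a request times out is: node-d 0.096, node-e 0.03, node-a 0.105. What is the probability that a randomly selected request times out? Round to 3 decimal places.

Compute prior × likelihood for every hypothesis:
  node-d: 0.33 × 0.096 = 0.03168
  node-e: 0.28 × 0.03 = 0.0084
  node-a: 0.39 × 0.105 = 0.04095
P(timeout) = 0.03168 + 0.0084 + 0.04095 = 0.08103 → 0.081.

0.081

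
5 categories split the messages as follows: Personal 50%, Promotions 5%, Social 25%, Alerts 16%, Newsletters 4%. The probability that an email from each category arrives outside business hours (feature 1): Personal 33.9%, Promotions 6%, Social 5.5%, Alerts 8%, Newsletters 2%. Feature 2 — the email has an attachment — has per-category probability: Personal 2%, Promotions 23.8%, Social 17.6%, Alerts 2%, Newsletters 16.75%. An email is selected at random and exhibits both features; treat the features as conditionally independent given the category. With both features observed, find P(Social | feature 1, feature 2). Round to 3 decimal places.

0.350

By Bayes' rule, posterior ∝ prior × likelihood:
  Personal: 0.5 × 0.339 × 0.02 = 0.00339
  Promotions: 0.05 × 0.06 × 0.238 = 0.000714
  Social: 0.25 × 0.055 × 0.176 = 0.00242
  Alerts: 0.16 × 0.08 × 0.02 = 0.000256
  Newsletters: 0.04 × 0.02 × 0.1675 = 0.000134
Sum = 0.006914.
P(Social | evidence) = 0.00242 / 0.006914 ≈ 0.350.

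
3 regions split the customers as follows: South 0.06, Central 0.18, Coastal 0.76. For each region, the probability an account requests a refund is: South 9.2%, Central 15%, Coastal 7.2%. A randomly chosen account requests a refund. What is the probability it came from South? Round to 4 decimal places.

Prior × likelihood for each hypothesis:
  South: 0.06 × 0.092 = 0.00552
  Central: 0.18 × 0.15 = 0.027
  Coastal: 0.76 × 0.072 = 0.05472
Sum = 0.08724.
P(South | evidence) = 0.00552 / 0.08724 ≈ 0.0633.

0.0633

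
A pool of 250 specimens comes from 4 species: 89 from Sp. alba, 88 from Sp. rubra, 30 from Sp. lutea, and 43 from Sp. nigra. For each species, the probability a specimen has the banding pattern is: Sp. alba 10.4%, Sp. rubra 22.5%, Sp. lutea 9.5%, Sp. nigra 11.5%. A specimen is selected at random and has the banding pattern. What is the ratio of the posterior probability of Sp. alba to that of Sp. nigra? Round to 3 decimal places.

Unnormalized posteriors (prior × likelihood):
  Sp. alba: 0.356 × 0.104 = 0.037024
  Sp. rubra: 0.352 × 0.225 = 0.0792
  Sp. lutea: 0.12 × 0.095 = 0.0114
  Sp. nigra: 0.172 × 0.115 = 0.01978
Normalizing constant = 0.147404.
The ratio is 0.037024 / 0.01978 (the normalizer cancels) = 1.872.

1.872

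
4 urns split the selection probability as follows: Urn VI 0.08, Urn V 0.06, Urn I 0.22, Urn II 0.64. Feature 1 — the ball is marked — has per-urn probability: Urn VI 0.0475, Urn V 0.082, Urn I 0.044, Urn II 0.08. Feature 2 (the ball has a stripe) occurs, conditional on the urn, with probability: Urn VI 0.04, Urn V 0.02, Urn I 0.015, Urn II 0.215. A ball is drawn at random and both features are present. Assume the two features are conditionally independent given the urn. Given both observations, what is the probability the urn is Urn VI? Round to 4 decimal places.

By Bayes' rule, posterior ∝ prior × likelihood:
  Urn VI: 0.08 × 0.0475 × 0.04 = 0.000152
  Urn V: 0.06 × 0.082 × 0.02 = 0.0000984
  Urn I: 0.22 × 0.044 × 0.015 = 0.0001452
  Urn II: 0.64 × 0.08 × 0.215 = 0.011008
Sum = 0.0114036.
P(Urn VI | evidence) = 0.000152 / 0.0114036 ≈ 0.0133.

0.0133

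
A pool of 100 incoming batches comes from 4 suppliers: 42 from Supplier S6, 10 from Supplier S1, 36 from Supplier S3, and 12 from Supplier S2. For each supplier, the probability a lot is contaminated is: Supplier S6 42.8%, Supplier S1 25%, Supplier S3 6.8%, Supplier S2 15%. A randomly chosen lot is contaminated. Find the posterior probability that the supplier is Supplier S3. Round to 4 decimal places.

0.0990

Unnormalized posteriors (prior × likelihood):
  Supplier S6: 0.42 × 0.428 = 0.17976
  Supplier S1: 0.1 × 0.25 = 0.025
  Supplier S3: 0.36 × 0.068 = 0.02448
  Supplier S2: 0.12 × 0.15 = 0.018
Normalizing constant = 0.24724.
P(Supplier S3 | evidence) = 0.02448 / 0.24724 ≈ 0.0990.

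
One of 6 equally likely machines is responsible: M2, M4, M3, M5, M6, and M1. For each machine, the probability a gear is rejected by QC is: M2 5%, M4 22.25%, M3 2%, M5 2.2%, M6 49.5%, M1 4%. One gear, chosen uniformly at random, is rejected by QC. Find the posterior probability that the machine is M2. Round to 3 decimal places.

0.059

Since the prior is uniform, the posterior is proportional to the likelihood:
  M2: 0.05
  M4: 0.2225
  M3: 0.02
  M5: 0.022
  M6: 0.495
  M1: 0.04
Total = 0.8495.
P(M2 | evidence) = 0.05 / 0.8495 ≈ 0.059.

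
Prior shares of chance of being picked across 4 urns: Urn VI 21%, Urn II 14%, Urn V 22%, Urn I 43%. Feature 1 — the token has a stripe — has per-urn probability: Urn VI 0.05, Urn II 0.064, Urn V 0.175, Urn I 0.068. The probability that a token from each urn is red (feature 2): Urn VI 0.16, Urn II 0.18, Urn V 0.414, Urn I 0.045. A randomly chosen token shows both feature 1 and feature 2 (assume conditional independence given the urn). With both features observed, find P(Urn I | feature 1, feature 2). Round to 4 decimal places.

Compute prior × likelihood for every hypothesis:
  Urn VI: 0.21 × 0.05 × 0.16 = 0.00168
  Urn II: 0.14 × 0.064 × 0.18 = 0.0016128
  Urn V: 0.22 × 0.175 × 0.414 = 0.015939
  Urn I: 0.43 × 0.068 × 0.045 = 0.0013158
Normalizing constant = 0.0205476.
P(Urn I | evidence) = 0.0013158 / 0.0205476 ≈ 0.0640.

0.0640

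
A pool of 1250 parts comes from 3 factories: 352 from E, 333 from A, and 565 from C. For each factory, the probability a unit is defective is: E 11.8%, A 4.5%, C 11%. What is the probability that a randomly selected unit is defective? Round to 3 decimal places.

0.095

By Bayes' rule, posterior ∝ prior × likelihood:
  E: 0.2816 × 0.118 = 0.0332288
  A: 0.2664 × 0.045 = 0.011988
  C: 0.452 × 0.11 = 0.04972
P(defective) = 0.0332288 + 0.011988 + 0.04972 = 0.0949368 → 0.095.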